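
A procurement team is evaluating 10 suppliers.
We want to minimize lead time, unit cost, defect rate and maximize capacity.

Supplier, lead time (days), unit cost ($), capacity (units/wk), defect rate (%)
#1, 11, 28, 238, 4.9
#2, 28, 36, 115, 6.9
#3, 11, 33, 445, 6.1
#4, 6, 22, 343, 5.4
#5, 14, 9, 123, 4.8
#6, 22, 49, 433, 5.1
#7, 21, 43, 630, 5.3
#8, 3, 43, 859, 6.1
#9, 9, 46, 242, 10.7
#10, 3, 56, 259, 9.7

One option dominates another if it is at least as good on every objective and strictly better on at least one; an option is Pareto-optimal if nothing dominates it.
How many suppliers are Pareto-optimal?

#1: not dominated.
#2: dominated by #1 (lead time 11≤28, unit cost 28≤36, capacity 238≥115, defect rate 4.9≤6.9).
#3: not dominated.
#4: not dominated.
#5: not dominated (best unit cost).
#6: not dominated.
#7: not dominated.
#8: not dominated (best capacity).
#9: dominated by #4 (lead time 6≤9, unit cost 22≤46, capacity 343≥242, defect rate 5.4≤10.7).
#10: dominated by #8 (lead time 3≤3, unit cost 43≤56, capacity 859≥259, defect rate 6.1≤9.7).
Pareto-optimal: #1, #3, #4, #5, #6, #7, #8 → 7.

7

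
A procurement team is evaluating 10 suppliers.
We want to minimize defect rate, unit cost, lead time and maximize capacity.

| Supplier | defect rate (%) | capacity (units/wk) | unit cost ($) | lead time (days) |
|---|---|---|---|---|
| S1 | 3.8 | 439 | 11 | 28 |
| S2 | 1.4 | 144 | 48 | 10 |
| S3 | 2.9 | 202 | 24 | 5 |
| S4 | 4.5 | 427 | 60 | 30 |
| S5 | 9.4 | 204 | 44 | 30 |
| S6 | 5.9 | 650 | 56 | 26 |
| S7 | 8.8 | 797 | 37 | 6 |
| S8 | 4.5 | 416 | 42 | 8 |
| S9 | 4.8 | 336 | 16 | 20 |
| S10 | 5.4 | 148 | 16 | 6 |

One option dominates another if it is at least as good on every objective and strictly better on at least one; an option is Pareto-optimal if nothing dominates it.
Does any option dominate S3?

S1: worse on defect rate (3.8 vs 2.9).
S2: worse on capacity (144 vs 202).
S4: worse on defect rate (4.5 vs 2.9).
S5: worse on defect rate (9.4 vs 2.9).
S6: worse on defect rate (5.9 vs 2.9).
S7: worse on defect rate (8.8 vs 2.9).
S8: worse on defect rate (4.5 vs 2.9).
S9: worse on defect rate (4.8 vs 2.9).
S10: worse on defect rate (5.4 vs 2.9).
No option is at least as good as S3 on every objective and strictly better on one.

No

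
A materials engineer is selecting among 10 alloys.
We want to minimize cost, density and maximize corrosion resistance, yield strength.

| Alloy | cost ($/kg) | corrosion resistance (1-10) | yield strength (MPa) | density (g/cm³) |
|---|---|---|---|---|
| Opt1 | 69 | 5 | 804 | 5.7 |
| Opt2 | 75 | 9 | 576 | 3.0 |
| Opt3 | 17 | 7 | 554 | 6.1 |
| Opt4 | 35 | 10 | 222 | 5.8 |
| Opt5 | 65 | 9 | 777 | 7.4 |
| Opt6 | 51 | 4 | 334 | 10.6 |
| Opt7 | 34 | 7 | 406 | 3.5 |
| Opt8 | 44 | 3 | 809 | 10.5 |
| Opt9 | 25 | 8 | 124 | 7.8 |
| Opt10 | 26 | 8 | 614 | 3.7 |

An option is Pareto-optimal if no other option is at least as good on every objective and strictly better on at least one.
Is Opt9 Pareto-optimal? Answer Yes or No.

Opt1: worse on cost (69 vs 25).
Opt2: worse on cost (75 vs 25).
Opt3: worse on corrosion resistance (7 vs 8).
Opt4: worse on cost (35 vs 25).
Opt5: worse on cost (65 vs 25).
Opt6: worse on cost (51 vs 25).
Opt7: worse on cost (34 vs 25).
Opt8: worse on cost (44 vs 25).
Opt10: worse on cost (26 vs 25).
No option is at least as good as Opt9 on every objective and strictly better on one.

Yes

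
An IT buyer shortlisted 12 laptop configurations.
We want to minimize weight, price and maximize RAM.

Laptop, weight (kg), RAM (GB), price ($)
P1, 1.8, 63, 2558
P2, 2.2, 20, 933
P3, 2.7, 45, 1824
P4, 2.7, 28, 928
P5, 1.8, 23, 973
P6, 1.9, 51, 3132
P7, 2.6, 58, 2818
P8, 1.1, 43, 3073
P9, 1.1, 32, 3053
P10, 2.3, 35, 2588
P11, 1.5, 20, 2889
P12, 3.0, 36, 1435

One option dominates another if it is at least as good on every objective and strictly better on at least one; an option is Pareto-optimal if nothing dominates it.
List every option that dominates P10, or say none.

P1

P1: weight 1.8≤2.3, RAM 63≥35, price 2558≤2588 — dominates P10.
Others (P2, P3, P4, P5, P6, P7, P8, P9, P11, P12) are each worse than P10 on at least one objective.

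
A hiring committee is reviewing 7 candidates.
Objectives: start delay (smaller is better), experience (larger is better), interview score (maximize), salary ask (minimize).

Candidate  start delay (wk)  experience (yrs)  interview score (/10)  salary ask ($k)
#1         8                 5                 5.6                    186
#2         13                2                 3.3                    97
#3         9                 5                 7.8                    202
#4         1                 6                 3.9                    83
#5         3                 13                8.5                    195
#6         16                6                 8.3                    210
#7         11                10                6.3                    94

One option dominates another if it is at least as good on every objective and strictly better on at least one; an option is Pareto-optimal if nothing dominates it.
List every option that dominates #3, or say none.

#5: start delay 3≤9, experience 13≥5, interview score 8.5≥7.8, salary ask 195≤202 — dominates #3.
Others (#1, #2, #4, #6, #7) are each worse than #3 on at least one objective.

#5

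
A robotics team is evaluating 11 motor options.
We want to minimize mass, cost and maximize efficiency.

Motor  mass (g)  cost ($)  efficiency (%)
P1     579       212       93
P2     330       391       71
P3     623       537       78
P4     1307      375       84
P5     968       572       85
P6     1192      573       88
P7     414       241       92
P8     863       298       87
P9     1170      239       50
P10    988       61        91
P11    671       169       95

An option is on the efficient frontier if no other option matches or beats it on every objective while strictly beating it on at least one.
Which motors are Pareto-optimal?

P1, P2, P7, P10, P11

P1: not dominated.
P2: not dominated (best mass).
P3: dominated by P1 (mass 579≤623, cost 212≤537, efficiency 93≥78).
P4: dominated by P1 (mass 579≤1307, cost 212≤375, efficiency 93≥84).
P5: dominated by P1 (mass 579≤968, cost 212≤572, efficiency 93≥85).
P6: dominated by P1 (mass 579≤1192, cost 212≤573, efficiency 93≥88).
P7: not dominated.
P8: dominated by P1 (mass 579≤863, cost 212≤298, efficiency 93≥87).
P9: dominated by P1 (mass 579≤1170, cost 212≤239, efficiency 93≥50).
P10: not dominated (best cost).
P11: not dominated (best efficiency).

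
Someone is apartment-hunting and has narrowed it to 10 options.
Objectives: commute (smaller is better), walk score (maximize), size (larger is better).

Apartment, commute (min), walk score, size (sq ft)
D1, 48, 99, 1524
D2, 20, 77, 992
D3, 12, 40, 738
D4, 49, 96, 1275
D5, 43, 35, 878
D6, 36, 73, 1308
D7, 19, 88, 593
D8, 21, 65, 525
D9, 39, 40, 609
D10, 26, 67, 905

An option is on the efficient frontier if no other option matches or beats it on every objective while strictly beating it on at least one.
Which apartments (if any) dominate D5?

D2: commute 20≤43, walk score 77≥35, size 992≥878 — dominates D5.
D6: commute 36≤43, walk score 73≥35, size 1308≥878 — dominates D5.
D10: commute 26≤43, walk score 67≥35, size 905≥878 — dominates D5.
Others (D1, D3, D4, D7, D8, D9) are each worse than D5 on at least one objective.

D2, D6, D10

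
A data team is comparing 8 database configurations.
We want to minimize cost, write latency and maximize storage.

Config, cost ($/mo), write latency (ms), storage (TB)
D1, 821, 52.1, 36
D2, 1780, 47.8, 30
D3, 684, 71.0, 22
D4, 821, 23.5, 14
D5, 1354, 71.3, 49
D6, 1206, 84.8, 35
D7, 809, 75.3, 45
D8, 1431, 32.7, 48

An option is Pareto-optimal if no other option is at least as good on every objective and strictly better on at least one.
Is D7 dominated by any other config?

D1: worse on cost (821 vs 809).
D2: worse on cost (1780 vs 809).
D3: worse on storage (22 vs 45).
D4: worse on cost (821 vs 809).
D5: worse on cost (1354 vs 809).
D6: worse on cost (1206 vs 809).
D8: worse on cost (1431 vs 809).
No option is at least as good as D7 on every objective and strictly better on one.

No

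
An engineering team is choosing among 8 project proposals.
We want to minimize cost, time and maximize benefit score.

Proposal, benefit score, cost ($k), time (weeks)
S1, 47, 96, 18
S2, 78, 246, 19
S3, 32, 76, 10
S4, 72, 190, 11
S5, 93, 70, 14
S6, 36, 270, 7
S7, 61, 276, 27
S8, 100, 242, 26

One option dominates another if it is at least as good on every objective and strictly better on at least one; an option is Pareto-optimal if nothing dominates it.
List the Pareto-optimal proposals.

S3, S4, S5, S6, S8

S1: dominated by S5 (benefit score 93≥47, cost 70≤96, time 14≤18).
S2: dominated by S5 (benefit score 93≥78, cost 70≤246, time 14≤19).
S3: not dominated.
S4: not dominated.
S5: not dominated (best cost).
S6: not dominated (best time).
S7: dominated by S2 (benefit score 78≥61, cost 246≤276, time 19≤27).
S8: not dominated (best benefit score).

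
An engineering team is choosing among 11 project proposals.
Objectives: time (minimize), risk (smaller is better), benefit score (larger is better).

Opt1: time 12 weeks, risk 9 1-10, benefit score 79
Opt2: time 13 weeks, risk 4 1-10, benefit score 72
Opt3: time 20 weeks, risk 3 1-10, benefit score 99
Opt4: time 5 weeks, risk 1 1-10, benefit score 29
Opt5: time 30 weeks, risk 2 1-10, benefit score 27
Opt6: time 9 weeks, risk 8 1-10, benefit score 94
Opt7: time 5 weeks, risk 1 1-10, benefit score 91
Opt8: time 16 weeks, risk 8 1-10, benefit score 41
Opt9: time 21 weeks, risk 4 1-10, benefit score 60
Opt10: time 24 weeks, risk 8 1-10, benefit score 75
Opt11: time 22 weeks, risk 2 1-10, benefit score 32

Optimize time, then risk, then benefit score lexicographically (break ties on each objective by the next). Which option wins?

First minimize time: best is 5, kept {Opt4, Opt7}.
Then minimize risk: best is 1, kept {Opt4, Opt7}.
Then maximize benefit score: best is 91, kept {Opt7}.

Opt7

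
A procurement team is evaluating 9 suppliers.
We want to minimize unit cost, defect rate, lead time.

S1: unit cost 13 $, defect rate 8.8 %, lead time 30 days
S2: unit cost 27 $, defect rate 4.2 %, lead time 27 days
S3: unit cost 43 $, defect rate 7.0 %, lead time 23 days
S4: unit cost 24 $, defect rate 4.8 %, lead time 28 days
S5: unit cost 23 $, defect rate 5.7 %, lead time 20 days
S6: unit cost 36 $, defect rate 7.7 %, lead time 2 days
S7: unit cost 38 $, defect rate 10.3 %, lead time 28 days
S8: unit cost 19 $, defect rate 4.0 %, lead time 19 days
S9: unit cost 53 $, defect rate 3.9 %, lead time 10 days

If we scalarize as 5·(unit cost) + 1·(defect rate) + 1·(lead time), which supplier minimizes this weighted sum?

S1: 5·13 + 1·8.8 + 1·30 = 103.8
S2: 5·27 + 1·4.2 + 1·27 = 166.2
S3: 5·43 + 1·7.0 + 1·23 = 245.0
S4: 5·24 + 1·4.8 + 1·28 = 152.8
S5: 5·23 + 1·5.7 + 1·20 = 140.7
S6: 5·36 + 1·7.7 + 1·2 = 189.7
S7: 5·38 + 1·10.3 + 1·28 = 228.3
S8: 5·19 + 1·4.0 + 1·19 = 118.0
S9: 5·53 + 1·3.9 + 1·10 = 278.9
Lowest: S1 at 103.8.

S1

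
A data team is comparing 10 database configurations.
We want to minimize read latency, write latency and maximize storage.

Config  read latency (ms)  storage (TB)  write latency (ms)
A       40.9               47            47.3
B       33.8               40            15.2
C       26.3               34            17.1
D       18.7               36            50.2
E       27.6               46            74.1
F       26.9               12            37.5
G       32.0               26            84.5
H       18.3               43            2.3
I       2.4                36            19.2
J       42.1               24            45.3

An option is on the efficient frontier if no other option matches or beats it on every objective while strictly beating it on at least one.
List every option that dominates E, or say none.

A: worse on read latency (40.9 vs 27.6).
B: worse on read latency (33.8 vs 27.6).
C: worse on storage (34 vs 46).
D: worse on storage (36 vs 46).
F: worse on storage (12 vs 46).
G: worse on read latency (32.0 vs 27.6).
H: worse on storage (43 vs 46).
I: worse on storage (36 vs 46).
J: worse on read latency (42.1 vs 27.6).
No option dominates E.

none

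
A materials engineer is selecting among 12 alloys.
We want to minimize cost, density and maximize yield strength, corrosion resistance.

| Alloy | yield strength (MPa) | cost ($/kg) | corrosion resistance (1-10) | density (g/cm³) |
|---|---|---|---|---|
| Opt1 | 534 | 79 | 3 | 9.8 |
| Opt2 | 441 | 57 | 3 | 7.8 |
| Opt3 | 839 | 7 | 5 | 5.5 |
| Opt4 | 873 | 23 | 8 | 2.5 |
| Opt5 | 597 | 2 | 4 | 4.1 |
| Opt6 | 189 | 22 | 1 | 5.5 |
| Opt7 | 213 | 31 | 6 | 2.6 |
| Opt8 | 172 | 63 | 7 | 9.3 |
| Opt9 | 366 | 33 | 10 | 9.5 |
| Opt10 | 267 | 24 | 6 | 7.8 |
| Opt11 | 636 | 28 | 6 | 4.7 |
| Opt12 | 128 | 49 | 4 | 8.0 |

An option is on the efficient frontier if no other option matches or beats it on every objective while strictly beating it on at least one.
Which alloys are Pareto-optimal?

Opt3, Opt4, Opt5, Opt9

Opt1: dominated by Opt3 (yield strength 839≥534, cost 7≤79, corrosion resistance 5≥3, density 5.5≤9.8).
Opt2: dominated by Opt3 (yield strength 839≥441, cost 7≤57, corrosion resistance 5≥3, density 5.5≤7.8).
Opt3: not dominated.
Opt4: not dominated (best yield strength).
Opt5: not dominated (best cost).
Opt6: dominated by Opt3 (yield strength 839≥189, cost 7≤22, corrosion resistance 5≥1, density 5.5≤5.5).
Opt7: dominated by Opt4 (yield strength 873≥213, cost 23≤31, corrosion resistance 8≥6, density 2.5≤2.6).
Opt8: dominated by Opt4 (yield strength 873≥172, cost 23≤63, corrosion resistance 8≥7, density 2.5≤9.3).
Opt9: not dominated (best corrosion resistance).
Opt10: dominated by Opt4 (yield strength 873≥267, cost 23≤24, corrosion resistance 8≥6, density 2.5≤7.8).
Opt11: dominated by Opt4 (yield strength 873≥636, cost 23≤28, corrosion resistance 8≥6, density 2.5≤4.7).
Opt12: dominated by Opt3 (yield strength 839≥128, cost 7≤49, corrosion resistance 5≥4, density 5.5≤8.0).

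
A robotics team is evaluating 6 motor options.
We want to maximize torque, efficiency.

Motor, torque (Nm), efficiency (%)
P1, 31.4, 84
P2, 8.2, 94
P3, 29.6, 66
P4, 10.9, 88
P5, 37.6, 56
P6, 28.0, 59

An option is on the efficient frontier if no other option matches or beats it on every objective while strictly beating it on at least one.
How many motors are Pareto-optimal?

P1: not dominated.
P2: not dominated (best efficiency).
P3: dominated by P1 (torque 31.4≥29.6, efficiency 84≥66).
P4: not dominated.
P5: not dominated (best torque).
P6: dominated by P1 (torque 31.4≥28.0, efficiency 84≥59).
Pareto-optimal: P1, P2, P4, P5 → 4.

4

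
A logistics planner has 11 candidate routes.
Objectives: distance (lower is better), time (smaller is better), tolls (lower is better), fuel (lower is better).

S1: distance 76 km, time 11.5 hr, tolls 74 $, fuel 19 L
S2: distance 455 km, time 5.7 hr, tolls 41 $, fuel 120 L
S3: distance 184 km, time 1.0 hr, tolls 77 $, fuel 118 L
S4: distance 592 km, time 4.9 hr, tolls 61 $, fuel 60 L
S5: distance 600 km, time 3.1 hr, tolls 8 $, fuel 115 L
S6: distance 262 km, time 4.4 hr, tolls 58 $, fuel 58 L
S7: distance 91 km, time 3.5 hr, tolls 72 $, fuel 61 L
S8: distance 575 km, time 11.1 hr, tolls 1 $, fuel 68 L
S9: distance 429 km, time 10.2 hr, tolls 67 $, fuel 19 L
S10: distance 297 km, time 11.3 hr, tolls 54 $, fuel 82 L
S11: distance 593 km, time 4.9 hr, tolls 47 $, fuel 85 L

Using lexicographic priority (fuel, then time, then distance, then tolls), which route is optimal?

S9

First minimize fuel: best is 19, kept {S1, S9}.
Then minimize time: best is 10.2, kept {S9}.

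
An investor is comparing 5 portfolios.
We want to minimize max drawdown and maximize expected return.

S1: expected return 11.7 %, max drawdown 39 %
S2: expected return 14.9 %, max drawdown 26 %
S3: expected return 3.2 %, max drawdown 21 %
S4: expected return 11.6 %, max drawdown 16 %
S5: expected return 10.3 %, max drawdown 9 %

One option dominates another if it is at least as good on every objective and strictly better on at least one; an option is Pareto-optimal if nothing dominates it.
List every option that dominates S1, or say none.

S2

S2: expected return 14.9≥11.7, max drawdown 26≤39 — dominates S1.
Others (S3, S4, S5) are each worse than S1 on at least one objective.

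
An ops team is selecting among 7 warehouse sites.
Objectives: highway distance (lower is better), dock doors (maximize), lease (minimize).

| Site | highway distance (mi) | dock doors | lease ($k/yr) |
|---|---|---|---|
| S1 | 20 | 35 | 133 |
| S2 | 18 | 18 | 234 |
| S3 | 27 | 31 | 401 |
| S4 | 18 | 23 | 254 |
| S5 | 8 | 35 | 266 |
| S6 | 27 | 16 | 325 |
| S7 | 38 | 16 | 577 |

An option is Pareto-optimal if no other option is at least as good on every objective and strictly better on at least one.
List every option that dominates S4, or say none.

S1: worse on highway distance (20 vs 18).
S2: worse on dock doors (18 vs 23).
S3: worse on highway distance (27 vs 18).
S5: worse on lease (266 vs 254).
S6: worse on highway distance (27 vs 18).
S7: worse on highway distance (38 vs 18).
No option dominates S4.

none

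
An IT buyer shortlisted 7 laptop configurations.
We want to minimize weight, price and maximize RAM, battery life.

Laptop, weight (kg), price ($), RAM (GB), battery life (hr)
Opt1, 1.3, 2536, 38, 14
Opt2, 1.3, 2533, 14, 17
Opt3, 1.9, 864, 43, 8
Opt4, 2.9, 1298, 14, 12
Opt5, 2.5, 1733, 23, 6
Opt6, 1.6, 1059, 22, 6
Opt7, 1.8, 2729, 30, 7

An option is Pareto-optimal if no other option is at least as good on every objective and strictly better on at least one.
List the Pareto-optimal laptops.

Opt1: not dominated.
Opt2: not dominated (best battery life).
Opt3: not dominated (best price).
Opt4: not dominated.
Opt5: dominated by Opt3 (weight 1.9≤2.5, price 864≤1733, RAM 43≥23, battery life 8≥6).
Opt6: not dominated.
Opt7: dominated by Opt1 (weight 1.3≤1.8, price 2536≤2729, RAM 38≥30, battery life 14≥7).

Opt1, Opt2, Opt3, Opt4, Opt6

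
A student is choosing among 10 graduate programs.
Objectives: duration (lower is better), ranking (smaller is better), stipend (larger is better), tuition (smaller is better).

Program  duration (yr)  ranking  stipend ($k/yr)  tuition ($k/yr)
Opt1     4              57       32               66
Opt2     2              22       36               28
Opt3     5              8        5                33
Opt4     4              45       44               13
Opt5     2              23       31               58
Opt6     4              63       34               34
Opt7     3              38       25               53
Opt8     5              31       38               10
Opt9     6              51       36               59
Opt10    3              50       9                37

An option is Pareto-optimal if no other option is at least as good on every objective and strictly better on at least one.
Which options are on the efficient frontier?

Opt2, Opt3, Opt4, Opt8

Opt1: dominated by Opt2 (duration 2≤4, ranking 22≤57, stipend 36≥32, tuition 28≤66).
Opt2: not dominated.
Opt3: not dominated (best ranking).
Opt4: not dominated (best stipend).
Opt5: dominated by Opt2 (duration 2≤2, ranking 22≤23, stipend 36≥31, tuition 28≤58).
Opt6: dominated by Opt2 (duration 2≤4, ranking 22≤63, stipend 36≥34, tuition 28≤34).
Opt7: dominated by Opt2 (duration 2≤3, ranking 22≤38, stipend 36≥25, tuition 28≤53).
Opt8: not dominated (best tuition).
Opt9: dominated by Opt2 (duration 2≤6, ranking 22≤51, stipend 36≥36, tuition 28≤59).
Opt10: dominated by Opt2 (duration 2≤3, ranking 22≤50, stipend 36≥9, tuition 28≤37).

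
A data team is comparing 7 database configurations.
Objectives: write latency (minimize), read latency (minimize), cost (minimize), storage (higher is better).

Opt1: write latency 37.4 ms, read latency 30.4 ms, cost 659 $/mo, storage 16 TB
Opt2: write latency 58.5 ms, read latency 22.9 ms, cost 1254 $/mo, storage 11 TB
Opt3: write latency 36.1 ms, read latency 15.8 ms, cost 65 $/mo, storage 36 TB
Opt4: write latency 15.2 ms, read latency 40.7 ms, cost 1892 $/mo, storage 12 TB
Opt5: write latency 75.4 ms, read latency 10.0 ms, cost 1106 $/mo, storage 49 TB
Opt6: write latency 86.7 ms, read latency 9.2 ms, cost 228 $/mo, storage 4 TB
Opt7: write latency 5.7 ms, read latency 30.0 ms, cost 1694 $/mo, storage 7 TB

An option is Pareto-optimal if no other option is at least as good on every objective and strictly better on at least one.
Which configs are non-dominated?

Opt3, Opt4, Opt5, Opt6, Opt7

Opt1: dominated by Opt3 (write latency 36.1≤37.4, read latency 15.8≤30.4, cost 65≤659, storage 36≥16).
Opt2: dominated by Opt3 (write latency 36.1≤58.5, read latency 15.8≤22.9, cost 65≤1254, storage 36≥11).
Opt3: not dominated (best cost).
Opt4: not dominated.
Opt5: not dominated (best storage).
Opt6: not dominated (best read latency).
Opt7: not dominated (best write latency).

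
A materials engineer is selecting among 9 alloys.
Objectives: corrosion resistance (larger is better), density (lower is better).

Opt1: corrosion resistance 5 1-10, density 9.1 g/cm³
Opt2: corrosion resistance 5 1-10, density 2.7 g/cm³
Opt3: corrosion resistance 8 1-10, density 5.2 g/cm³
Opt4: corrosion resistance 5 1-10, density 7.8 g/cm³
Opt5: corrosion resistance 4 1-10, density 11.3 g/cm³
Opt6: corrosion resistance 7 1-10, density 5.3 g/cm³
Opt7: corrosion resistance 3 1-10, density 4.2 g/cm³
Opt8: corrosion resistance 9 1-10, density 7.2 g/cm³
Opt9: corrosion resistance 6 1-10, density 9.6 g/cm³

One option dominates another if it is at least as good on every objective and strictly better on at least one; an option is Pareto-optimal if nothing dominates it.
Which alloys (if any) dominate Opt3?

none

Opt1: worse on corrosion resistance (5 vs 8).
Opt2: worse on corrosion resistance (5 vs 8).
Opt4: worse on corrosion resistance (5 vs 8).
Opt5: worse on corrosion resistance (4 vs 8).
Opt6: worse on corrosion resistance (7 vs 8).
Opt7: worse on corrosion resistance (3 vs 8).
Opt8: worse on density (7.2 vs 5.2).
Opt9: worse on corrosion resistance (6 vs 8).
No option dominates Opt3.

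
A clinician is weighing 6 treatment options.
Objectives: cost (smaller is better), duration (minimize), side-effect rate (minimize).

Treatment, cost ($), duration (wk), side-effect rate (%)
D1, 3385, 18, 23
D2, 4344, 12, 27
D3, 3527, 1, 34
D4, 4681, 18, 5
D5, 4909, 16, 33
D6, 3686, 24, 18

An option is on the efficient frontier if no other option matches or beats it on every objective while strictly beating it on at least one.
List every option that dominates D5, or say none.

D2

D2: cost 4344≤4909, duration 12≤16, side-effect rate 27≤33 — dominates D5.
Others (D1, D3, D4, D6) are each worse than D5 on at least one objective.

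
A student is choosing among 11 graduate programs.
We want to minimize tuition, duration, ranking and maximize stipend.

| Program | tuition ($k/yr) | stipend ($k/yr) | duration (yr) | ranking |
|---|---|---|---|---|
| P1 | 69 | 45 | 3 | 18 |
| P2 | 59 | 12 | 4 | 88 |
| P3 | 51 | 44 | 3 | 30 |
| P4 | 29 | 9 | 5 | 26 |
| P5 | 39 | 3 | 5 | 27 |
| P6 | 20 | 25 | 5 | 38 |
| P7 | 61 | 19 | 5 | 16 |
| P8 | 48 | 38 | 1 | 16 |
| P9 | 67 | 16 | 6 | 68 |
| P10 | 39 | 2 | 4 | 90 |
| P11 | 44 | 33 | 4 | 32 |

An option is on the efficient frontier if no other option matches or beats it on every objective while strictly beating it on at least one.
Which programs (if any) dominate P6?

P1: worse on tuition (69 vs 20).
P2: worse on tuition (59 vs 20).
P3: worse on tuition (51 vs 20).
P4: worse on tuition (29 vs 20).
P5: worse on tuition (39 vs 20).
P7: worse on tuition (61 vs 20).
P8: worse on tuition (48 vs 20).
P9: worse on tuition (67 vs 20).
P10: worse on tuition (39 vs 20).
P11: worse on tuition (44 vs 20).
No option dominates P6.

none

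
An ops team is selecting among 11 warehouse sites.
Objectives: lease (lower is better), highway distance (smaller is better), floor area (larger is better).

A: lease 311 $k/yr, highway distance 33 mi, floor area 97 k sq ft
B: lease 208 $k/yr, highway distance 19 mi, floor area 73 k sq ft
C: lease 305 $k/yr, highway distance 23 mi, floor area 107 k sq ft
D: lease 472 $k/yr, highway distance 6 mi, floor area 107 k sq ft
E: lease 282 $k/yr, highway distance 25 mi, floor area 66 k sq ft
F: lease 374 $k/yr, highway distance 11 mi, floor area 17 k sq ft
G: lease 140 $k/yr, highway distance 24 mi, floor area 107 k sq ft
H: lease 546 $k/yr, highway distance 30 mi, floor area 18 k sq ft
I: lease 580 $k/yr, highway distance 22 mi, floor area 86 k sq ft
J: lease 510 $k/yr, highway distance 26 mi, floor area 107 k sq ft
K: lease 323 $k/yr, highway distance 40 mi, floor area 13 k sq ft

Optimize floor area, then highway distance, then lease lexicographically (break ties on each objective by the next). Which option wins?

D

First maximize floor area: best is 107, kept {C, D, G, J}.
Then minimize highway distance: best is 6, kept {D}.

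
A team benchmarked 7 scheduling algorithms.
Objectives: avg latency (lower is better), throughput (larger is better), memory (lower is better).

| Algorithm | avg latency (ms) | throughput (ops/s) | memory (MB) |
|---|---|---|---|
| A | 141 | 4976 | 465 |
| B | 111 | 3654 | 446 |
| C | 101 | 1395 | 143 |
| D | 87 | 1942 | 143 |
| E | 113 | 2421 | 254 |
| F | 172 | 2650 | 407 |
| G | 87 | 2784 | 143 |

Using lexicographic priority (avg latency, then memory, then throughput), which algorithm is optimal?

First minimize avg latency: best is 87, kept {D, G}.
Then minimize memory: best is 143, kept {D, G}.
Then maximize throughput: best is 2784, kept {G}.

G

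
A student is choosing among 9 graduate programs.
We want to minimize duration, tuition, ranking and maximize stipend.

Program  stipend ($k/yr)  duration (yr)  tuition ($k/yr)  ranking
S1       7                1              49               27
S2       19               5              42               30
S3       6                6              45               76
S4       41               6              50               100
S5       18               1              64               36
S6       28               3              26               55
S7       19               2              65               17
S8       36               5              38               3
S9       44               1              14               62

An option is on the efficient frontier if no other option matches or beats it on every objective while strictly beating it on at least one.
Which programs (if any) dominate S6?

none

S1: worse on stipend (7 vs 28).
S2: worse on stipend (19 vs 28).
S3: worse on stipend (6 vs 28).
S4: worse on duration (6 vs 3).
S5: worse on stipend (18 vs 28).
S7: worse on stipend (19 vs 28).
S8: worse on duration (5 vs 3).
S9: worse on ranking (62 vs 55).
No option dominates S6.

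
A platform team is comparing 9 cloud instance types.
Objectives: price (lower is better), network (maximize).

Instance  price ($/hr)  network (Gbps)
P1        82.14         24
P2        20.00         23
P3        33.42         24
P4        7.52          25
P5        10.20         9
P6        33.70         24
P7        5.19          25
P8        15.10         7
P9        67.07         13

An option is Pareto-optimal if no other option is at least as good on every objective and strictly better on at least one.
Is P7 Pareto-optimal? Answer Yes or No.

P1: worse on price (82.14 vs 5.19).
P2: worse on price (20.00 vs 5.19).
P3: worse on price (33.42 vs 5.19).
P4: worse on price (7.52 vs 5.19).
P5: worse on price (10.20 vs 5.19).
P6: worse on price (33.70 vs 5.19).
P8: worse on price (15.10 vs 5.19).
P9: worse on price (67.07 vs 5.19).
No option is at least as good as P7 on every objective and strictly better on one.

Yes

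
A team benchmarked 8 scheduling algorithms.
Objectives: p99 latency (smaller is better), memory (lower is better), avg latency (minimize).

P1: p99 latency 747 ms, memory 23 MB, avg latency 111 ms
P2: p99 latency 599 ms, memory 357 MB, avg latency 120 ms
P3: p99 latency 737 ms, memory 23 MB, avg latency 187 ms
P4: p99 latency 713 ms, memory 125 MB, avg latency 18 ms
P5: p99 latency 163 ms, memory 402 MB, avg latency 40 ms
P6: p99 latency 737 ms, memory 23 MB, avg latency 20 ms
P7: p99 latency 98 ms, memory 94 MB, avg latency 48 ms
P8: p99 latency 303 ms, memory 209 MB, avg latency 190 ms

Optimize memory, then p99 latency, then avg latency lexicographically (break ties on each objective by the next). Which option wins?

P6

First minimize memory: best is 23, kept {P1, P3, P6}.
Then minimize p99 latency: best is 737, kept {P3, P6}.
Then minimize avg latency: best is 20, kept {P6}.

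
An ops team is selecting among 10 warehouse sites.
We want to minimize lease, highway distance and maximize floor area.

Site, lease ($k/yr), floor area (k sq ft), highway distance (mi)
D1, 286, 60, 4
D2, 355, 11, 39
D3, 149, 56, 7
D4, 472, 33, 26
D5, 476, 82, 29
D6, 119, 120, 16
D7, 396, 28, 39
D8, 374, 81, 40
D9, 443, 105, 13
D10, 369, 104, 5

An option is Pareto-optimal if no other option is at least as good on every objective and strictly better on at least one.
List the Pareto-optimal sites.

D1, D3, D6, D9, D10

D1: not dominated (best highway distance).
D2: dominated by D1 (lease 286≤355, floor area 60≥11, highway distance 4≤39).
D3: not dominated.
D4: dominated by D1 (lease 286≤472, floor area 60≥33, highway distance 4≤26).
D5: dominated by D6 (lease 119≤476, floor area 120≥82, highway distance 16≤29).
D6: not dominated (best lease).
D7: dominated by D1 (lease 286≤396, floor area 60≥28, highway distance 4≤39).
D8: dominated by D6 (lease 119≤374, floor area 120≥81, highway distance 16≤40).
D9: not dominated.
D10: not dominated.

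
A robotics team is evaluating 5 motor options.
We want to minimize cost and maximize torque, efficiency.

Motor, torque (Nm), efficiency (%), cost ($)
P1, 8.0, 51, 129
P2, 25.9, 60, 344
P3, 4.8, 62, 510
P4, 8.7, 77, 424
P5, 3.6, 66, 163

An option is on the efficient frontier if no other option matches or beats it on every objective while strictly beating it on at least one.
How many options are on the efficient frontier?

4

P1: not dominated (best cost).
P2: not dominated (best torque).
P3: dominated by P4 (torque 8.7≥4.8, efficiency 77≥62, cost 424≤510).
P4: not dominated (best efficiency).
P5: not dominated.
Pareto-optimal: P1, P2, P4, P5 → 4.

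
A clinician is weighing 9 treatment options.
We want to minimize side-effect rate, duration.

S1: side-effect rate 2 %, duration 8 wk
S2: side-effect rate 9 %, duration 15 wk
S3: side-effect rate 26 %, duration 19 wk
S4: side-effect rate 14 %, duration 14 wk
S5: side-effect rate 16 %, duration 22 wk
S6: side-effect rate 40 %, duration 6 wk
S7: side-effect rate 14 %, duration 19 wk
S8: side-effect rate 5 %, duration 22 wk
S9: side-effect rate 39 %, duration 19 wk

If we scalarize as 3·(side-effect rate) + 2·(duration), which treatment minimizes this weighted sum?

S1

S1: 3·2 + 2·8 = 22
S2: 3·9 + 2·15 = 57
S3: 3·26 + 2·19 = 116
S4: 3·14 + 2·14 = 70
S5: 3·16 + 2·22 = 92
S6: 3·40 + 2·6 = 132
S7: 3·14 + 2·19 = 80
S8: 3·5 + 2·22 = 59
S9: 3·39 + 2·19 = 155
Lowest: S1 at 22.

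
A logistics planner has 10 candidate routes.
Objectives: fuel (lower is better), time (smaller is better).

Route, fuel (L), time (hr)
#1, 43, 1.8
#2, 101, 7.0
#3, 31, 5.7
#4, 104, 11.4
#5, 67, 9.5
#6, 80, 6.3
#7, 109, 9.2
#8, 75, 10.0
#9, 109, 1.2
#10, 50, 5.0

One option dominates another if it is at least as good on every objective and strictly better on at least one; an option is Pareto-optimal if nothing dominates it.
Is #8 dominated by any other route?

Yes

#1 vs #8: fuel 43≤75, time 1.8≤10.0 — #1 is at least as good on every objective and strictly better on at least one, so #1 dominates #8.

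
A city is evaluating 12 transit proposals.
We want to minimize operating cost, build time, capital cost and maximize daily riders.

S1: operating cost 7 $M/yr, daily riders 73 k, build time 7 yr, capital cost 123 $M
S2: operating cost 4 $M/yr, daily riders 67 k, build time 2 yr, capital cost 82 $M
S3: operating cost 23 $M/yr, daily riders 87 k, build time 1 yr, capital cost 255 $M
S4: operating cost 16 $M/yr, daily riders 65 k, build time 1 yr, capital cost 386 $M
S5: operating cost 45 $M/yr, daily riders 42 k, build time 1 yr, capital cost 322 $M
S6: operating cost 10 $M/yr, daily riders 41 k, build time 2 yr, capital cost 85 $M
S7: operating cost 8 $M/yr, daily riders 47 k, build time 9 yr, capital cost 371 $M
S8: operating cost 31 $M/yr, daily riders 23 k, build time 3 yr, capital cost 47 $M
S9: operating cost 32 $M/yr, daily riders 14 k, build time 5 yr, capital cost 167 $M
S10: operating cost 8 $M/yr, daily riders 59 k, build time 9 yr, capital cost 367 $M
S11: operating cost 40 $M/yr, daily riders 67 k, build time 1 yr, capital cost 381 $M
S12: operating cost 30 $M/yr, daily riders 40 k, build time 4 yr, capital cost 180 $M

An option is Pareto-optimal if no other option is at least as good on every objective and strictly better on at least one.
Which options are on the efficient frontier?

S1, S2, S3, S4, S8

S1: not dominated.
S2: not dominated (best operating cost).
S3: not dominated (best daily riders).
S4: not dominated.
S5: dominated by S3 (operating cost 23≤45, daily riders 87≥42, build time 1≤1, capital cost 255≤322).
S6: dominated by S2 (operating cost 4≤10, daily riders 67≥41, build time 2≤2, capital cost 82≤85).
S7: dominated by S1 (operating cost 7≤8, daily riders 73≥47, build time 7≤9, capital cost 123≤371).
S8: not dominated (best capital cost).
S9: dominated by S2 (operating cost 4≤32, daily riders 67≥14, build time 2≤5, capital cost 82≤167).
S10: dominated by S1 (operating cost 7≤8, daily riders 73≥59, build time 7≤9, capital cost 123≤367).
S11: dominated by S3 (operating cost 23≤40, daily riders 87≥67, build time 1≤1, capital cost 255≤381).
S12: dominated by S2 (operating cost 4≤30, daily riders 67≥40, build time 2≤4, capital cost 82≤180).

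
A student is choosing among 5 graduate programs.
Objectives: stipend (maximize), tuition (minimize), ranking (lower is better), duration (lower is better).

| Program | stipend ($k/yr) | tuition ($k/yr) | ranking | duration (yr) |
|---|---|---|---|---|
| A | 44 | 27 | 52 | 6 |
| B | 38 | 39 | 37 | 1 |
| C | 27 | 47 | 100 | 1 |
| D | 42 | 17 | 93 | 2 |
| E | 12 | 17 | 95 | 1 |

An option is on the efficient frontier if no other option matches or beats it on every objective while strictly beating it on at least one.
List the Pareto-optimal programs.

A: not dominated (best stipend).
B: not dominated (best ranking).
C: dominated by B (stipend 38≥27, tuition 39≤47, ranking 37≤100, duration 1≤1).
D: not dominated.
E: not dominated.

A, B, D, E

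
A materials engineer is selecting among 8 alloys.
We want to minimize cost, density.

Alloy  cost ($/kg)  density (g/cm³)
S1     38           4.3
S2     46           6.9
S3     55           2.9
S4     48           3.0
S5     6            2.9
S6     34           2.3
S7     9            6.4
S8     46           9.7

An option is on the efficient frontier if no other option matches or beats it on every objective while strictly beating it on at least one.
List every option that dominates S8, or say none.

S1: cost 38≤46, density 4.3≤9.7 — dominates S8.
S2: cost 46≤46, density 6.9≤9.7 — dominates S8.
S5: cost 6≤46, density 2.9≤9.7 — dominates S8.
S6: cost 34≤46, density 2.3≤9.7 — dominates S8.
S7: cost 9≤46, density 6.4≤9.7 — dominates S8.
Others (S3, S4) are each worse than S8 on at least one objective.

S1, S2, S5, S6, S7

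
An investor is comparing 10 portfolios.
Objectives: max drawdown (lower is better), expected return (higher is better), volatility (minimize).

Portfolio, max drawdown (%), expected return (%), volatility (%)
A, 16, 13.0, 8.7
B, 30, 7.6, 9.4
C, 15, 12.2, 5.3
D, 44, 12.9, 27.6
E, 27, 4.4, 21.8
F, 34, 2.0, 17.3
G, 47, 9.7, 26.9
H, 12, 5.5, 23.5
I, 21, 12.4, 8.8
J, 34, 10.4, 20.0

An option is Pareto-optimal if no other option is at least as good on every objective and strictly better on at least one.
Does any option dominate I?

Yes

A vs I: max drawdown 16≤21, expected return 13.0≥12.4, volatility 8.7≤8.8 — A is at least as good on every objective and strictly better on at least one, so A dominates I.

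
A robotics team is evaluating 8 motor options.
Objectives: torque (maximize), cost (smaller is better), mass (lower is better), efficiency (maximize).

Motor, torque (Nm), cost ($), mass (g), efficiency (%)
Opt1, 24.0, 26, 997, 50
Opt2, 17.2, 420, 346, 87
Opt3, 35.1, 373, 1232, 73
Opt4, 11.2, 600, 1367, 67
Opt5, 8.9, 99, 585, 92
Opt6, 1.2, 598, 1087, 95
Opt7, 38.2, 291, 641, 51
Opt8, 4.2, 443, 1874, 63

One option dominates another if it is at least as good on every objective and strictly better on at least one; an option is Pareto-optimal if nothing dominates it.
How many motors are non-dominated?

6

Opt1: not dominated (best cost).
Opt2: not dominated (best mass).
Opt3: not dominated.
Opt4: dominated by Opt2 (torque 17.2≥11.2, cost 420≤600, mass 346≤1367, efficiency 87≥67).
Opt5: not dominated.
Opt6: not dominated (best efficiency).
Opt7: not dominated (best torque).
Opt8: dominated by Opt2 (torque 17.2≥4.2, cost 420≤443, mass 346≤1874, efficiency 87≥63).
Pareto-optimal: Opt1, Opt2, Opt3, Opt5, Opt6, Opt7 → 6.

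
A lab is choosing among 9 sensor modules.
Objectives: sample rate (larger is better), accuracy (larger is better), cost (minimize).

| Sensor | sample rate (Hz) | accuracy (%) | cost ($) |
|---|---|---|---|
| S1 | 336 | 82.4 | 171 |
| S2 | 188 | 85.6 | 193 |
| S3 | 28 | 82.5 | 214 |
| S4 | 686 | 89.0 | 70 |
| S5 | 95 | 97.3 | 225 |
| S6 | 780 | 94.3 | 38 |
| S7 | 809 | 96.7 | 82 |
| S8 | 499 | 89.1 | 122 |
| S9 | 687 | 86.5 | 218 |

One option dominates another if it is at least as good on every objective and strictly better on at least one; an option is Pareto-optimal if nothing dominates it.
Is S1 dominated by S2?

S2 vs S1: S2 is worse on sample rate (188 vs 336), so it does not dominate S1.

No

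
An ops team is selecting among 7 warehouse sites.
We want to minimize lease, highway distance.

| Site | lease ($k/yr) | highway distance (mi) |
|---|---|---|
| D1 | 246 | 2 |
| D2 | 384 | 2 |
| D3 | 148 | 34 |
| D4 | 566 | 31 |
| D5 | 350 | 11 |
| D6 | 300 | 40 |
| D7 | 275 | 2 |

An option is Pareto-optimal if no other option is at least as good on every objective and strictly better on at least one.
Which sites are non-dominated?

D1, D3

D1: not dominated.
D2: dominated by D1 (lease 246≤384, highway distance 2≤2).
D3: not dominated (best lease).
D4: dominated by D1 (lease 246≤566, highway distance 2≤31).
D5: dominated by D1 (lease 246≤350, highway distance 2≤11).
D6: dominated by D1 (lease 246≤300, highway distance 2≤40).
D7: dominated by D1 (lease 246≤275, highway distance 2≤2).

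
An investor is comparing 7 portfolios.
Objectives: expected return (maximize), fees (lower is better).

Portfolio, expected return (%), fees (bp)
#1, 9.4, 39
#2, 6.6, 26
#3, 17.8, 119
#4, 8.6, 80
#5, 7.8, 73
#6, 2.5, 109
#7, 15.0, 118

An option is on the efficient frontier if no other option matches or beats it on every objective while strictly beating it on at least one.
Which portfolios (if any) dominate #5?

#1: expected return 9.4≥7.8, fees 39≤73 — dominates #5.
Others (#2, #3, #4, #6, #7) are each worse than #5 on at least one objective.

#1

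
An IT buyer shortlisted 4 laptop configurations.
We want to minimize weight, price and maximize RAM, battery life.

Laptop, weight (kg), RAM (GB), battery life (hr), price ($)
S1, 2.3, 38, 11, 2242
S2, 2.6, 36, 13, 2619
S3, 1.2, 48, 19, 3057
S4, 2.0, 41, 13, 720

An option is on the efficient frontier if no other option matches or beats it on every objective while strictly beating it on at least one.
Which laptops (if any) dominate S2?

S4

S4: weight 2.0≤2.6, RAM 41≥36, battery life 13≥13, price 720≤2619 — dominates S2.
Others (S1, S3) are each worse than S2 on at least one objective.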